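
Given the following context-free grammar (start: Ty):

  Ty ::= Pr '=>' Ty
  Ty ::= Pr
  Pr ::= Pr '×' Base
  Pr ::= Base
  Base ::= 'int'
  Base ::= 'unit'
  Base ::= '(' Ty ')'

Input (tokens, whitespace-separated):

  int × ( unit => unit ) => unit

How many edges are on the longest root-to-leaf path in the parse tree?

[Ty [Pr [Pr [Base int]] × [Base ( [Ty [Pr [Base unit]] => [Ty [Pr [Base unit]]]] )]] => [Ty [Pr [Base unit]]]]

7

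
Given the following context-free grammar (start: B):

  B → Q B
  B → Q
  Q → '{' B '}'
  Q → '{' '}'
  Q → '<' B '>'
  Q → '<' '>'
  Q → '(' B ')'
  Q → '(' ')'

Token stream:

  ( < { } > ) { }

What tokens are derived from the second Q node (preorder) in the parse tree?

< { } >

[B [Q ( [B [Q < [B [Q { }]] >]] )] [B [Q { }]]]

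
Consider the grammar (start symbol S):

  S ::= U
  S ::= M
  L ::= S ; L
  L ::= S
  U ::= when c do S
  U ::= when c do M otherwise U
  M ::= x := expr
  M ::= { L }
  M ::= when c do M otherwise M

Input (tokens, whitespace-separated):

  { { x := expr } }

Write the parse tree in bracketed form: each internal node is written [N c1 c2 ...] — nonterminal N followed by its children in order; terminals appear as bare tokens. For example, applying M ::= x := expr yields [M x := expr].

S
M
{ L }
{ S }
{ M }
{ { L } }
{ { S } }
{ { M } }
{ { x := expr } }

[S [M { [L [S [M { [L [S [M x := expr]]] }]]] }]]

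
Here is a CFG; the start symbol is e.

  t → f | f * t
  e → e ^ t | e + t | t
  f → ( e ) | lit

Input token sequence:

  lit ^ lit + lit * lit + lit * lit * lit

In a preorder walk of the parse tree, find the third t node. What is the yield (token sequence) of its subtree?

[e [e [e [e [t [f lit]]] ^ [t [f lit]]] + [t [f lit] * [t [f lit]]]] + [t [f lit] * [t [f lit] * [t [f lit]]]]]

lit * lit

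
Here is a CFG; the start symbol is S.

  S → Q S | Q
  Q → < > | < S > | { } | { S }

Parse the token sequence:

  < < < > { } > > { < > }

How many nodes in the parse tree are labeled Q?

[S [Q < [S [Q < [S [Q < >] [S [Q { }]]] >]] >] [S [Q { [S [Q < >]] }]]]

6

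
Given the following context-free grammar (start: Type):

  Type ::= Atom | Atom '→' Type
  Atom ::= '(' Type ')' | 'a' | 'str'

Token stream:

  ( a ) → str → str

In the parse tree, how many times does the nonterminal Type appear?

4

[Type [Atom ( [Type [Atom a]] )] → [Type [Atom str] → [Type [Atom str]]]]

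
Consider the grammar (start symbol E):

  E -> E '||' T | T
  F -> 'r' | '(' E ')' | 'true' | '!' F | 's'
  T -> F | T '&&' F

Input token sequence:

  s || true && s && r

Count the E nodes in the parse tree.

[E [E [T [F s]]] || [T [T [T [F true]] && [F s]] && [F r]]]

2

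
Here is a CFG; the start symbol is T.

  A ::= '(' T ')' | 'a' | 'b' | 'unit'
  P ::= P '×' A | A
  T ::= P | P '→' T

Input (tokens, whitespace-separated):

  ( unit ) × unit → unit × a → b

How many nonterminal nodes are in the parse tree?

[T [P [P [A ( [T [P [A unit]]] )]] × [A unit]] → [T [P [P [A unit]] × [A a]] → [T [P [A b]]]]]

16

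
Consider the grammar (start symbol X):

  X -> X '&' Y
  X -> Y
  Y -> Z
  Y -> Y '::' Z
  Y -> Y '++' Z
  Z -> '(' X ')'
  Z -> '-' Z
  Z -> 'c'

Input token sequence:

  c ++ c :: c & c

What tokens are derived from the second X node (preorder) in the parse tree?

c ++ c :: c

[X [X [Y [Y [Y [Z c]] ++ [Z c]] :: [Z c]]] & [Y [Z c]]]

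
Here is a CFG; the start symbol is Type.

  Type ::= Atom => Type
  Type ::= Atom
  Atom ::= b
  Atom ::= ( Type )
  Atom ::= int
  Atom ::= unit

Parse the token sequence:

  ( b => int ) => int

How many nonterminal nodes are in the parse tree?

[Type [Atom ( [Type [Atom b] => [Type [Atom int]]] )] => [Type [Atom int]]]

8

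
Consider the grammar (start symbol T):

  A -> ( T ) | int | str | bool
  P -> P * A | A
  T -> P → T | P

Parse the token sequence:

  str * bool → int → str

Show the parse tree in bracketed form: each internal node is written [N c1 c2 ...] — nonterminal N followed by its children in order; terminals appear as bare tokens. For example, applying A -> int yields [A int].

[T [P [P [A str]] * [A bool]] → [T [P [A int]] → [T [P [A str]]]]]

T
P → T
P * A → T
A * A → T
str * A → T
str * bool → T
str * bool → P → T
str * bool → A → T
str * bool → int → T
str * bool → int → P
str * bool → int → A
str * bool → int → str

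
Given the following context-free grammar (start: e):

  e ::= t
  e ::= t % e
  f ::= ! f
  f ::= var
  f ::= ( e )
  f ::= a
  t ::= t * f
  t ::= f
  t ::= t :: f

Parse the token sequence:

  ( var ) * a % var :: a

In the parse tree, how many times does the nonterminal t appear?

[e [t [t [f ( [e [t [f var]]] )]] * [f a]] % [e [t [t [f var]] :: [f a]]]]

5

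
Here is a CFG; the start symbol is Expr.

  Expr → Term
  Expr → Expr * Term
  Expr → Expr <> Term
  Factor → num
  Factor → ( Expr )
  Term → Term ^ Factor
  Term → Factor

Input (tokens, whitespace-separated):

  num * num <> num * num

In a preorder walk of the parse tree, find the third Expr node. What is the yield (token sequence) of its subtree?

num * num

[Expr [Expr [Expr [Expr [Term [Factor num]]] * [Term [Factor num]]] <> [Term [Factor num]]] * [Term [Factor num]]]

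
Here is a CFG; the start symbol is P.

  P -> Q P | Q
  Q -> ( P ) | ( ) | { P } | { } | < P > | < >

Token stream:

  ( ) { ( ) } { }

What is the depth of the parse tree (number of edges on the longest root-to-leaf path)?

[P [Q ( )] [P [Q { [P [Q ( )]] }] [P [Q { }]]]]

5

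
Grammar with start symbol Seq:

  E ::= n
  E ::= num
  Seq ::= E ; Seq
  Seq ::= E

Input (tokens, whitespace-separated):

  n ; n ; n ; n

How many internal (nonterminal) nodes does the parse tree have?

8

[Seq [E n] ; [Seq [E n] ; [Seq [E n] ; [Seq [E n]]]]]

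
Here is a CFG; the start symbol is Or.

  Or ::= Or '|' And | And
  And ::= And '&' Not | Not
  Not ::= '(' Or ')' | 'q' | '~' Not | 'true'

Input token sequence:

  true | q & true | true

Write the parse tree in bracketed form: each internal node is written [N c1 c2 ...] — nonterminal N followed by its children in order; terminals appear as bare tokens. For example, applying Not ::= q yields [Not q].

Or
Or | And
Or | And | And
And | And | And
Not | And | And
true | And | And
true | And & Not | And
true | Not & Not | And
true | q & Not | And
true | q & true | And
true | q & true | Not
true | q & true | true

[Or [Or [Or [And [Not true]]] | [And [And [Not q]] & [Not true]]] | [And [Not true]]]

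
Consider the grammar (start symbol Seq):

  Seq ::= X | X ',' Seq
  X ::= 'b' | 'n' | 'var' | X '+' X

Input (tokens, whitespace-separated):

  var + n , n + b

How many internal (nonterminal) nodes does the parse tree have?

[Seq [X [X var] + [X n]] , [Seq [X [X n] + [X b]]]]

8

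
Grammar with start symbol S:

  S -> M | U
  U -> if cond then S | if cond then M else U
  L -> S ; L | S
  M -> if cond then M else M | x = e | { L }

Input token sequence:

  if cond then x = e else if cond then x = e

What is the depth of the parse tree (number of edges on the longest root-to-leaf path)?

5

[S [U if cond then [M x = e] else [U if cond then [S [M x = e]]]]]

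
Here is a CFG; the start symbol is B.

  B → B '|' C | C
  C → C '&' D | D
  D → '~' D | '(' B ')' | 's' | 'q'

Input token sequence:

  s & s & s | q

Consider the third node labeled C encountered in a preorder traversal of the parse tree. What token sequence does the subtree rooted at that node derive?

s

[B [B [C [C [C [D s]] & [D s]] & [D s]]] | [C [D q]]]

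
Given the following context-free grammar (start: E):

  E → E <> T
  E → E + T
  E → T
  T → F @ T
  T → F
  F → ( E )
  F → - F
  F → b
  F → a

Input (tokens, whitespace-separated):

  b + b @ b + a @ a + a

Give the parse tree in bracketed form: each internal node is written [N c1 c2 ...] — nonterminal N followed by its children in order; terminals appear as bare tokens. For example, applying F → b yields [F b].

[E [E [E [E [T [F b]]] + [T [F b] @ [T [F b]]]] + [T [F a] @ [T [F a]]]] + [T [F a]]]

E
E + T
E + T + T
E + T + T + T
T + T + T + T
F + T + T + T
b + T + T + T
b + F @ T + T + T
b + b @ T + T + T
b + b @ F + T + T
b + b @ b + T + T
b + b @ b + F @ T + T
b + b @ b + a @ T + T
b + b @ b + a @ F + T
b + b @ b + a @ a + T
b + b @ b + a @ a + F
b + b @ b + a @ a + a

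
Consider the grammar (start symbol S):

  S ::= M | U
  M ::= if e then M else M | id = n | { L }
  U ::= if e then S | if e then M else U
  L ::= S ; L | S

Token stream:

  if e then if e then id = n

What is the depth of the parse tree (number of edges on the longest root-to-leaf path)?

[S [U if e then [S [U if e then [S [M id = n]]]]]]

6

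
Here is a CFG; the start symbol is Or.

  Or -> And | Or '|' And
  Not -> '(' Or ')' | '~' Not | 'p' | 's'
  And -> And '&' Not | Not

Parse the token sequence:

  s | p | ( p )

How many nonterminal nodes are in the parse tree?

[Or [Or [Or [And [Not s]]] | [And [Not p]]] | [And [Not ( [Or [And [Not p]]] )]]]

12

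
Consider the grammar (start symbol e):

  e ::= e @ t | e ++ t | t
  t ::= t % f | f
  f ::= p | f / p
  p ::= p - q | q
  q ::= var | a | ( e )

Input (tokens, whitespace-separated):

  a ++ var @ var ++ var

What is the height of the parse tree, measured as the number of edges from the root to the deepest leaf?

8

[e [e [e [e [t [f [p [q a]]]]] ++ [t [f [p [q var]]]]] @ [t [f [p [q var]]]]] ++ [t [f [p [q var]]]]]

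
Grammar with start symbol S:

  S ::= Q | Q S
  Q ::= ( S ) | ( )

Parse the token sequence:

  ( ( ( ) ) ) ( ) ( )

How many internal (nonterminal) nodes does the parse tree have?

10

[S [Q ( [S [Q ( [S [Q ( )]] )]] )] [S [Q ( )] [S [Q ( )]]]]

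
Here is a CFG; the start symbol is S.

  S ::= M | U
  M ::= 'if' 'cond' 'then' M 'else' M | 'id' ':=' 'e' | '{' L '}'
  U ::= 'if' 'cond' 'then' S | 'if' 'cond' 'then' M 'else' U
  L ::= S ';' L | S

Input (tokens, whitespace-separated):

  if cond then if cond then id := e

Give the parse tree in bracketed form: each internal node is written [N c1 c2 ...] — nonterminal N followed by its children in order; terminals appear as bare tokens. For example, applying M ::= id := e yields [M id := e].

[S [U if cond then [S [U if cond then [S [M id := e]]]]]]

S
U
if cond then S
if cond then U
if cond then if cond then S
if cond then if cond then M
if cond then if cond then id := e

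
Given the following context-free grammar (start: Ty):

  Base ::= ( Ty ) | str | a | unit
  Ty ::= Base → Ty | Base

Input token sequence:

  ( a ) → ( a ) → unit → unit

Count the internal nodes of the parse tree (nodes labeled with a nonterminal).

12

[Ty [Base ( [Ty [Base a]] )] → [Ty [Base ( [Ty [Base a]] )] → [Ty [Base unit] → [Ty [Base unit]]]]]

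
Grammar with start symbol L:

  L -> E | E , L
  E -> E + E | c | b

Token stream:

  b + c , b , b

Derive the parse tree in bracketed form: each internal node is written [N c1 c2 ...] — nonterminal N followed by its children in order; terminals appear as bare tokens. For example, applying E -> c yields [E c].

L
E , L
E + E , L
b + E , L
b + c , L
b + c , E , L
b + c , b , L
b + c , b , E
b + c , b , b

[L [E [E b] + [E c]] , [L [E b] , [L [E b]]]]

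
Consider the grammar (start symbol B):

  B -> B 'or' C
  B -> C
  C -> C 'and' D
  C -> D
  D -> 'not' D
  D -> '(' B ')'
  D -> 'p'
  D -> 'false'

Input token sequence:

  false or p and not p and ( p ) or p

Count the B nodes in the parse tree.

4

[B [B [B [C [D false]]] or [C [C [C [D p]] and [D not [D p]]] and [D ( [B [C [D p]]] )]]] or [C [D p]]]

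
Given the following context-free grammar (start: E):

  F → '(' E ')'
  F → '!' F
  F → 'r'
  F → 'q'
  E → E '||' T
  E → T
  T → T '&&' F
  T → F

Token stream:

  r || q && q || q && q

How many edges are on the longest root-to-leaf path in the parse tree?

5

[E [E [E [T [F r]]] || [T [T [F q]] && [F q]]] || [T [T [F q]] && [F q]]]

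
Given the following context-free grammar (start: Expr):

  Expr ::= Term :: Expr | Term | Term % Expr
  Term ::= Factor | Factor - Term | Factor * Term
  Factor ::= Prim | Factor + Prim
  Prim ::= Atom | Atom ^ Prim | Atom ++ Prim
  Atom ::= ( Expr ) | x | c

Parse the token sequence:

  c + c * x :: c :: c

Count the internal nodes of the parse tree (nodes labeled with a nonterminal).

[Expr [Term [Factor [Factor [Prim [Atom c]]] + [Prim [Atom c]]] * [Term [Factor [Prim [Atom x]]]]] :: [Expr [Term [Factor [Prim [Atom c]]]] :: [Expr [Term [Factor [Prim [Atom c]]]]]]]

22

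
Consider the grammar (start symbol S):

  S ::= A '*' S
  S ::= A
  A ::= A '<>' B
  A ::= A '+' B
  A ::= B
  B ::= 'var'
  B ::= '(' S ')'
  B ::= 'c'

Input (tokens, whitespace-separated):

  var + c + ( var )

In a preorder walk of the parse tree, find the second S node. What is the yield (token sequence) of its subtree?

var

[S [A [A [A [B var]] + [B c]] + [B ( [S [A [B var]]] )]]]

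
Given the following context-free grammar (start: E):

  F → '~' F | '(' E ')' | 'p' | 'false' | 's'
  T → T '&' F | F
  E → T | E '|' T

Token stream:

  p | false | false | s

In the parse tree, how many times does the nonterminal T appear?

4

[E [E [E [E [T [F p]]] | [T [F false]]] | [T [F false]]] | [T [F s]]]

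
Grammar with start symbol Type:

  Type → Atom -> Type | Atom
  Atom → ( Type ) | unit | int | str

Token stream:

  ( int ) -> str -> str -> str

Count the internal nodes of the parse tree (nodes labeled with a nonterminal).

[Type [Atom ( [Type [Atom int]] )] -> [Type [Atom str] -> [Type [Atom str] -> [Type [Atom str]]]]]

10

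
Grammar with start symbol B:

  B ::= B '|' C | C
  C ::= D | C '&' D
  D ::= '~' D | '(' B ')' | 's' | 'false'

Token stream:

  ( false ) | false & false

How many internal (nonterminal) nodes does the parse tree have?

[B [B [C [D ( [B [C [D false]]] )]]] | [C [C [D false]] & [D false]]]

11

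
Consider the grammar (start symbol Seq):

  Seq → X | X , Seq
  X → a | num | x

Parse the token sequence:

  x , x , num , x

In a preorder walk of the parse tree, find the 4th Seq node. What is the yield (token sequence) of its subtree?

x

[Seq [X x] , [Seq [X x] , [Seq [X num] , [Seq [X x]]]]]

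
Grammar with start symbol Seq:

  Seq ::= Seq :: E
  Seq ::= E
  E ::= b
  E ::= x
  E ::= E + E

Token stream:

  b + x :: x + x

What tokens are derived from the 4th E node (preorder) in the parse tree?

[Seq [Seq [E [E b] + [E x]]] :: [E [E x] + [E x]]]

x + x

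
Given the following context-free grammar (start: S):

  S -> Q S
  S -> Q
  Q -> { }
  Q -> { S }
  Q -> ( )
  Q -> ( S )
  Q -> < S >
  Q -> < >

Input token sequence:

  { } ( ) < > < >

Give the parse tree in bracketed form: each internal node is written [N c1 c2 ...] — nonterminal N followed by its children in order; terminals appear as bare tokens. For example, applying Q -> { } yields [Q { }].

S
Q S
{ } S
{ } Q S
{ } ( ) S
{ } ( ) Q S
{ } ( ) < > S
{ } ( ) < > Q
{ } ( ) < > < >

[S [Q { }] [S [Q ( )] [S [Q < >] [S [Q < >]]]]]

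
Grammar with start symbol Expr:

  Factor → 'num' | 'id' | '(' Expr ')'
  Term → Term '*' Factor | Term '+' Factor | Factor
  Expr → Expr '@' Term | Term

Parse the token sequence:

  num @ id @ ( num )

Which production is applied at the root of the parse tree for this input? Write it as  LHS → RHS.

[Expr [Expr [Expr [Term [Factor num]]] @ [Term [Factor id]]] @ [Term [Factor ( [Expr [Term [Factor num]]] )]]]

Expr → Expr '@' Term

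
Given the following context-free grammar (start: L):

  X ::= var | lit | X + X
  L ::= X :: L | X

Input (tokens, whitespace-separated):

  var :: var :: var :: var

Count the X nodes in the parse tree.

4

[L [X var] :: [L [X var] :: [L [X var] :: [L [X var]]]]]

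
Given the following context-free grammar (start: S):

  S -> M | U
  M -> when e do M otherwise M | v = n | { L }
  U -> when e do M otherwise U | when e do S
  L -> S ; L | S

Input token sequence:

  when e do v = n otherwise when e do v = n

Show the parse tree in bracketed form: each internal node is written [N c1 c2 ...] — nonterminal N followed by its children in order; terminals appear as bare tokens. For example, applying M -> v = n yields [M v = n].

[S [U when e do [M v = n] otherwise [U when e do [S [M v = n]]]]]

S
U
when e do M otherwise U
when e do v = n otherwise U
when e do v = n otherwise when e do S
when e do v = n otherwise when e do M
when e do v = n otherwise when e do v = n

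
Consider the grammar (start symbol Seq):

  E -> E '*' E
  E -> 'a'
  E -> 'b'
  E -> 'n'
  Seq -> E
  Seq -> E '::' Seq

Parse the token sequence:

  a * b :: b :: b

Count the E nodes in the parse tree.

[Seq [E [E a] * [E b]] :: [Seq [E b] :: [Seq [E b]]]]

5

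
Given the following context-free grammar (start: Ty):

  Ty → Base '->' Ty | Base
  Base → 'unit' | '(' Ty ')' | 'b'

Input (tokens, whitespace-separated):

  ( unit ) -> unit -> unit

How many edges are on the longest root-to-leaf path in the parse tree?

4

[Ty [Base ( [Ty [Base unit]] )] -> [Ty [Base unit] -> [Ty [Base unit]]]]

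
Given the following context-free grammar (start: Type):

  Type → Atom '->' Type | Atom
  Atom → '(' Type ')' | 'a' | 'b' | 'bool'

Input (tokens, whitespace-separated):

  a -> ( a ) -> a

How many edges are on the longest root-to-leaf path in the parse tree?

[Type [Atom a] -> [Type [Atom ( [Type [Atom a]] )] -> [Type [Atom a]]]]

5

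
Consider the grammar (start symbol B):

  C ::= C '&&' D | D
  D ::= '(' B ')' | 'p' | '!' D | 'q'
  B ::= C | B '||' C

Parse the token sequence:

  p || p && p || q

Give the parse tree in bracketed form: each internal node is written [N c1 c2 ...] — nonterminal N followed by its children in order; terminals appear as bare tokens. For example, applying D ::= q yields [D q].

[B [B [B [C [D p]]] || [C [C [D p]] && [D p]]] || [C [D q]]]

B
B || C
B || C || C
C || C || C
D || C || C
p || C || C
p || C && D || C
p || D && D || C
p || p && D || C
p || p && p || C
p || p && p || D
p || p && p || q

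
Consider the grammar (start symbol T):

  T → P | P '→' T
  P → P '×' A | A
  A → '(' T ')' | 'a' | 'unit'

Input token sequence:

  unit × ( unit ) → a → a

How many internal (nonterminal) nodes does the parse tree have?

14

[T [P [P [A unit]] × [A ( [T [P [A unit]]] )]] → [T [P [A a]] → [T [P [A a]]]]]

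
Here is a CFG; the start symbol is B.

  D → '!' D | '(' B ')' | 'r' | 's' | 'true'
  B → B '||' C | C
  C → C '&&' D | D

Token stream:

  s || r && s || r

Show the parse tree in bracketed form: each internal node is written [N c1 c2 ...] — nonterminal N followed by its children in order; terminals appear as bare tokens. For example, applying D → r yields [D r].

[B [B [B [C [D s]]] || [C [C [D r]] && [D s]]] || [C [D r]]]

B
B || C
B || C || C
C || C || C
D || C || C
s || C || C
s || C && D || C
s || D && D || C
s || r && D || C
s || r && s || C
s || r && s || D
s || r && s || r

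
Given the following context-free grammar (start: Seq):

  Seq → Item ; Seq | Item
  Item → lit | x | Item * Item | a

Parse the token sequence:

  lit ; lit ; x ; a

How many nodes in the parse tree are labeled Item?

4

[Seq [Item lit] ; [Seq [Item lit] ; [Seq [Item x] ; [Seq [Item a]]]]]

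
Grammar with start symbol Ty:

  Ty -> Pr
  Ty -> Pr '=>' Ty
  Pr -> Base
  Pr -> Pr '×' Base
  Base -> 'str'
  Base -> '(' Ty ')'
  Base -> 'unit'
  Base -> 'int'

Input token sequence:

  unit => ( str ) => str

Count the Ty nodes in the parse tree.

[Ty [Pr [Base unit]] => [Ty [Pr [Base ( [Ty [Pr [Base str]]] )]] => [Ty [Pr [Base str]]]]]

4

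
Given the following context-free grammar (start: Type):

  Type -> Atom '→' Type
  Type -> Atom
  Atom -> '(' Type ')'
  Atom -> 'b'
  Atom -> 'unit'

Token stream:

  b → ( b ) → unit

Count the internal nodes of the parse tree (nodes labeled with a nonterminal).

[Type [Atom b] → [Type [Atom ( [Type [Atom b]] )] → [Type [Atom unit]]]]

8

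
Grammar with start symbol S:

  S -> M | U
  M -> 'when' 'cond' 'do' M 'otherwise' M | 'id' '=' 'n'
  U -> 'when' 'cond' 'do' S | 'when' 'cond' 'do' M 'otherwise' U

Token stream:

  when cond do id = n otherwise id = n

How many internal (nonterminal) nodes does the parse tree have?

4

[S [M when cond do [M id = n] otherwise [M id = n]]]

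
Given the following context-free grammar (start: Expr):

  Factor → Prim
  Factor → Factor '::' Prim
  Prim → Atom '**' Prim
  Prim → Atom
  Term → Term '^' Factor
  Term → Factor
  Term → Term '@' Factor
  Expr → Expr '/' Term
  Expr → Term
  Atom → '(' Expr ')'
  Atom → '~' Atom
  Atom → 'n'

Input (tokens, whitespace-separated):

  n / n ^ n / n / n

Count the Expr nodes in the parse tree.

[Expr [Expr [Expr [Expr [Term [Factor [Prim [Atom n]]]]] / [Term [Term [Factor [Prim [Atom n]]]] ^ [Factor [Prim [Atom n]]]]] / [Term [Factor [Prim [Atom n]]]]] / [Term [Factor [Prim [Atom n]]]]]

4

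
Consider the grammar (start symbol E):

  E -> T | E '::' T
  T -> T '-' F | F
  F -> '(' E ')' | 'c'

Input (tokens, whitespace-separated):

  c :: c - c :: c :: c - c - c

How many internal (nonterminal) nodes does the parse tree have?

[E [E [E [E [T [F c]]] :: [T [T [F c]] - [F c]]] :: [T [F c]]] :: [T [T [T [F c]] - [F c]] - [F c]]]

18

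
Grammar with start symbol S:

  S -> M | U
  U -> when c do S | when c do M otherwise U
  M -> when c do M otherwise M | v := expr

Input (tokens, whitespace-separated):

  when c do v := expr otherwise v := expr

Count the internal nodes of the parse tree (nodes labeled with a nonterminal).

[S [M when c do [M v := expr] otherwise [M v := expr]]]

4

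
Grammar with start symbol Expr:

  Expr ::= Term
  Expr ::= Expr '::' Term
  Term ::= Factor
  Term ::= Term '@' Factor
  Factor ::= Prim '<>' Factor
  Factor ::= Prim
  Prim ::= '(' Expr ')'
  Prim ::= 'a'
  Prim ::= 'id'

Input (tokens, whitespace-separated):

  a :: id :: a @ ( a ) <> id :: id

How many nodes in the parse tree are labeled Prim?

7

[Expr [Expr [Expr [Expr [Term [Factor [Prim a]]]] :: [Term [Factor [Prim id]]]] :: [Term [Term [Factor [Prim a]]] @ [Factor [Prim ( [Expr [Term [Factor [Prim a]]]] )] <> [Factor [Prim id]]]]] :: [Term [Factor [Prim id]]]]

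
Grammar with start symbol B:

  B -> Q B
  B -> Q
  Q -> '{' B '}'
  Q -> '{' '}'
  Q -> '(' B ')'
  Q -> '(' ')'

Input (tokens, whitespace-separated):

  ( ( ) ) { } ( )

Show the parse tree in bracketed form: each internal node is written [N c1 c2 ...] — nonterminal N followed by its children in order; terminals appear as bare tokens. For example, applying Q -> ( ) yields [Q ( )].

B
Q B
( B ) B
( Q ) B
( ( ) ) B
( ( ) ) Q B
( ( ) ) { } B
( ( ) ) { } Q
( ( ) ) { } ( )

[B [Q ( [B [Q ( )]] )] [B [Q { }] [B [Q ( )]]]]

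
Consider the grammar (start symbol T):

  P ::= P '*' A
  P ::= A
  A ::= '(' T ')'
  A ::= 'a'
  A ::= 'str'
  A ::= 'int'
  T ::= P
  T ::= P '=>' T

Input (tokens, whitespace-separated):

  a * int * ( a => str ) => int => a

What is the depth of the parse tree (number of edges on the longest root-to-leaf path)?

7

[T [P [P [P [A a]] * [A int]] * [A ( [T [P [A a]] => [T [P [A str]]]] )]] => [T [P [A int]] => [T [P [A a]]]]]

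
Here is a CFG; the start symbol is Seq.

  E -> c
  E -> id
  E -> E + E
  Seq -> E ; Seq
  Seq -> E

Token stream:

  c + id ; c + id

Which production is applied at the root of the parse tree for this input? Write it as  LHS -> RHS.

[Seq [E [E c] + [E id]] ; [Seq [E [E c] + [E id]]]]

Seq -> E ; Seq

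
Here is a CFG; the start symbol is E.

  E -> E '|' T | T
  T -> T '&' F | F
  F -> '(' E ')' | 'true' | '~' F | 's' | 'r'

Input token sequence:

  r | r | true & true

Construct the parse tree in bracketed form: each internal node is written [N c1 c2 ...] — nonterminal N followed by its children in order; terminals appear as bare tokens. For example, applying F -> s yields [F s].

[E [E [E [T [F r]]] | [T [F r]]] | [T [T [F true]] & [F true]]]

E
E | T
E | T | T
T | T | T
F | T | T
r | T | T
r | F | T
r | r | T
r | r | T & F
r | r | F & F
r | r | true & F
r | r | true & true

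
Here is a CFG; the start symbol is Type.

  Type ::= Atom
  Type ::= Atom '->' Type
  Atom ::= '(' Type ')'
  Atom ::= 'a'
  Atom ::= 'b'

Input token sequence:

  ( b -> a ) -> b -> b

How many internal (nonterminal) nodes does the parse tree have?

10

[Type [Atom ( [Type [Atom b] -> [Type [Atom a]]] )] -> [Type [Atom b] -> [Type [Atom b]]]]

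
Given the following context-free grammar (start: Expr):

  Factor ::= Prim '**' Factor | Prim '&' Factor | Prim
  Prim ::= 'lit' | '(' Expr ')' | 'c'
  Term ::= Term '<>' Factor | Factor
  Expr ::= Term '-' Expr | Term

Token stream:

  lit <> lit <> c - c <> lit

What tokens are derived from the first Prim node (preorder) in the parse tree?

[Expr [Term [Term [Term [Factor [Prim lit]]] <> [Factor [Prim lit]]] <> [Factor [Prim c]]] - [Expr [Term [Term [Factor [Prim c]]] <> [Factor [Prim lit]]]]]

lit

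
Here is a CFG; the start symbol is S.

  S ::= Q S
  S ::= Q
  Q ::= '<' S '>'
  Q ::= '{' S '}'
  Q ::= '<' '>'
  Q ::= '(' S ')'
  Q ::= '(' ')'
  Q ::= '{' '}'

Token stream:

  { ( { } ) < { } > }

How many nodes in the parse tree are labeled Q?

[S [Q { [S [Q ( [S [Q { }]] )] [S [Q < [S [Q { }]] >]]] }]]

5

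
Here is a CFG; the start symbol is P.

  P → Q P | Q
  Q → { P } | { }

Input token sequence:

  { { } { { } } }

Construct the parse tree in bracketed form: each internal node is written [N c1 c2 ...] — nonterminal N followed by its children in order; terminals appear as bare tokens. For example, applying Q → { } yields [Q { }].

P
Q
{ P }
{ Q P }
{ { } P }
{ { } Q }
{ { } { P } }
{ { } { Q } }
{ { } { { } } }

[P [Q { [P [Q { }] [P [Q { [P [Q { }]] }]]] }]]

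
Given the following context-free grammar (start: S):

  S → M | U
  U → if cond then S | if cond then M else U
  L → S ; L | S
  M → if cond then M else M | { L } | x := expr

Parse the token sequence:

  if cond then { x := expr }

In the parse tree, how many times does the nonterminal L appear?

[S [U if cond then [S [M { [L [S [M x := expr]]] }]]]]

1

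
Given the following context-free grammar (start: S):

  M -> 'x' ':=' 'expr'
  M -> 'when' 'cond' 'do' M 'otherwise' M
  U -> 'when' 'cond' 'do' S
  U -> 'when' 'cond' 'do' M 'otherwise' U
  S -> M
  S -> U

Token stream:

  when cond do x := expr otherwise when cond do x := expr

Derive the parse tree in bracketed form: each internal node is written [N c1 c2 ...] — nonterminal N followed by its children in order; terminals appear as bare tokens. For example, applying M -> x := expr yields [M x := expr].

[S [U when cond do [M x := expr] otherwise [U when cond do [S [M x := expr]]]]]

S
U
when cond do M otherwise U
when cond do x := expr otherwise U
when cond do x := expr otherwise when cond do S
when cond do x := expr otherwise when cond do M
when cond do x := expr otherwise when cond do x := expr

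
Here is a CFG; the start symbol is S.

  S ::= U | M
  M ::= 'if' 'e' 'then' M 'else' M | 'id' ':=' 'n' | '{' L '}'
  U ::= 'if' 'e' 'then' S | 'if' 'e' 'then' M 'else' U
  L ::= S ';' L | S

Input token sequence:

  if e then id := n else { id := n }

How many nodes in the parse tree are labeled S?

2

[S [M if e then [M id := n] else [M { [L [S [M id := n]]] }]]]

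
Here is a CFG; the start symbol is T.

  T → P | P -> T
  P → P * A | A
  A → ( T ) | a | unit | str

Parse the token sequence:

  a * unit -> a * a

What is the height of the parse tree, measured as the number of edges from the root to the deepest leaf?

5

[T [P [P [A a]] * [A unit]] -> [T [P [P [A a]] * [A a]]]]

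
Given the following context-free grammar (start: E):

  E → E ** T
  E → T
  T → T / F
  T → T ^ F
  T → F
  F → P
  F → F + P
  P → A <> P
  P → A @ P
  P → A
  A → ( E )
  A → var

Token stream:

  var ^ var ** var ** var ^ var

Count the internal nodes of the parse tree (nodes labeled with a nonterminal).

[E [E [E [T [T [F [P [A var]]]] ^ [F [P [A var]]]]] ** [T [F [P [A var]]]]] ** [T [T [F [P [A var]]]] ^ [F [P [A var]]]]]

23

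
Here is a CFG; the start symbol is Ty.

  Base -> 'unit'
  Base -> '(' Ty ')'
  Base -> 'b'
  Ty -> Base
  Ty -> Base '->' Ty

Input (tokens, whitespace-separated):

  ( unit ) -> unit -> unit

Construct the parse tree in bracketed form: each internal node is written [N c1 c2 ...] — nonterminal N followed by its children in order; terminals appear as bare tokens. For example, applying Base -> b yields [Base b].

Ty
Base -> Ty
( Ty ) -> Ty
( Base ) -> Ty
( unit ) -> Ty
( unit ) -> Base -> Ty
( unit ) -> unit -> Ty
( unit ) -> unit -> Base
( unit ) -> unit -> unit

[Ty [Base ( [Ty [Base unit]] )] -> [Ty [Base unit] -> [Ty [Base unit]]]]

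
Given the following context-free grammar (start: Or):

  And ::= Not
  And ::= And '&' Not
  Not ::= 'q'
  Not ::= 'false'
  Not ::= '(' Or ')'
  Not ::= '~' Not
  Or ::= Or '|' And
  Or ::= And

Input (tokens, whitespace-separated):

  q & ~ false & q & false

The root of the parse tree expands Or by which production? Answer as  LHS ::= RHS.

[Or [And [And [And [And [Not q]] & [Not ~ [Not false]]] & [Not q]] & [Not false]]]

Or ::= And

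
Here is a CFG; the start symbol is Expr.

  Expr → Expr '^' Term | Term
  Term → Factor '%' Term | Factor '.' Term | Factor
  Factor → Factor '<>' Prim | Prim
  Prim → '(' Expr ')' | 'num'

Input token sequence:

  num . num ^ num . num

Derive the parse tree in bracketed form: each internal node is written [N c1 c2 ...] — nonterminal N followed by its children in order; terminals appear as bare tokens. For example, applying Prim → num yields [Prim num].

[Expr [Expr [Term [Factor [Prim num]] . [Term [Factor [Prim num]]]]] ^ [Term [Factor [Prim num]] . [Term [Factor [Prim num]]]]]

Expr
Expr ^ Term
Term ^ Term
Factor . Term ^ Term
Prim . Term ^ Term
num . Term ^ Term
num . Factor ^ Term
num . Prim ^ Term
num . num ^ Term
num . num ^ Factor . Term
num . num ^ Prim . Term
num . num ^ num . Term
num . num ^ num . Factor
num . num ^ num . Prim
num . num ^ num . num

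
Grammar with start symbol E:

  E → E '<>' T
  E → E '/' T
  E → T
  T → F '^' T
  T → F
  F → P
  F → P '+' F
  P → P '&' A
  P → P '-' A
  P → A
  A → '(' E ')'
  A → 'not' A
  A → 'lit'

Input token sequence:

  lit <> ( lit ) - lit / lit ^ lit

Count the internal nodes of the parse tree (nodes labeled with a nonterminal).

26

[E [E [E [T [F [P [A lit]]]]] <> [T [F [P [P [A ( [E [T [F [P [A lit]]]]] )]] - [A lit]]]]] / [T [F [P [A lit]]] ^ [T [F [P [A lit]]]]]]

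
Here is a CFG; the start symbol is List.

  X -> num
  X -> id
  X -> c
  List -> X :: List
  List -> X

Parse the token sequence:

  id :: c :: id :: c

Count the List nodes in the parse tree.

[List [X id] :: [List [X c] :: [List [X id] :: [List [X c]]]]]

4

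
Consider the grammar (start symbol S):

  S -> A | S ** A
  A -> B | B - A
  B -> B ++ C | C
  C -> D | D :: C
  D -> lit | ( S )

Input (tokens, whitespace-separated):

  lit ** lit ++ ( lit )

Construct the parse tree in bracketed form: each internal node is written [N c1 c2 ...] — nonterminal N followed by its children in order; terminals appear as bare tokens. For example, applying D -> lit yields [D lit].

[S [S [A [B [C [D lit]]]]] ** [A [B [B [C [D lit]]] ++ [C [D ( [S [A [B [C [D lit]]]]] )]]]]]

S
S ** A
A ** A
B ** A
C ** A
D ** A
lit ** A
lit ** B
lit ** B ++ C
lit ** C ++ C
lit ** D ++ C
lit ** lit ++ C
lit ** lit ++ D
lit ** lit ++ ( S )
lit ** lit ++ ( A )
lit ** lit ++ ( B )
lit ** lit ++ ( C )
lit ** lit ++ ( D )
lit ** lit ++ ( lit )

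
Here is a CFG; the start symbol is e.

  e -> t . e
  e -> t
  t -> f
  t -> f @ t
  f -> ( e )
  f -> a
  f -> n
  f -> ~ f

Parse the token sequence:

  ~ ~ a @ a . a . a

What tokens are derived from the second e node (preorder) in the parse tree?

[e [t [f ~ [f ~ [f a]]] @ [t [f a]]] . [e [t [f a]] . [e [t [f a]]]]]

a . a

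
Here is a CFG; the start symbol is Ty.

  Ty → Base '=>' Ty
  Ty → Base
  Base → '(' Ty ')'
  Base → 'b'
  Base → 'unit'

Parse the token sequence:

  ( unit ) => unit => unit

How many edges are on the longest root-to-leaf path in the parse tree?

[Ty [Base ( [Ty [Base unit]] )] => [Ty [Base unit] => [Ty [Base unit]]]]

4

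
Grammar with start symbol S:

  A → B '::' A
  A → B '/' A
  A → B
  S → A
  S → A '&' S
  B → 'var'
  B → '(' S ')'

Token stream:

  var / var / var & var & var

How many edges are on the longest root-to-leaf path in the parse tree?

[S [A [B var] / [A [B var] / [A [B var]]]] & [S [A [B var]] & [S [A [B var]]]]]

5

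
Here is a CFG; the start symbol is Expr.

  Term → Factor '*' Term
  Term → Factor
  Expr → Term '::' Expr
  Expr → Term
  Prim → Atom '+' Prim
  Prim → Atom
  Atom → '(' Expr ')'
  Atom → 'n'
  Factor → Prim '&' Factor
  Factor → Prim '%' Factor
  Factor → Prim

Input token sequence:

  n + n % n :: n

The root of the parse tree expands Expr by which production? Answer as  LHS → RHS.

Expr → Term '::' Expr

[Expr [Term [Factor [Prim [Atom n] + [Prim [Atom n]]] % [Factor [Prim [Atom n]]]]] :: [Expr [Term [Factor [Prim [Atom n]]]]]]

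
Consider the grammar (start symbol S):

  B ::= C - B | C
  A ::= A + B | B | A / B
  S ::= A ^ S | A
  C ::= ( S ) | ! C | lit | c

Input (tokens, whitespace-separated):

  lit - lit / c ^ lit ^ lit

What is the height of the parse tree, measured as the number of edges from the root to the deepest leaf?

6

[S [A [A [B [C lit] - [B [C lit]]]] / [B [C c]]] ^ [S [A [B [C lit]]] ^ [S [A [B [C lit]]]]]]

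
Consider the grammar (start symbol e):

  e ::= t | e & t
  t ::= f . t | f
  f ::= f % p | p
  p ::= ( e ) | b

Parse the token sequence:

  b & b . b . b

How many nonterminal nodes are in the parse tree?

[e [e [t [f [p b]]]] & [t [f [p b]] . [t [f [p b]] . [t [f [p b]]]]]]

14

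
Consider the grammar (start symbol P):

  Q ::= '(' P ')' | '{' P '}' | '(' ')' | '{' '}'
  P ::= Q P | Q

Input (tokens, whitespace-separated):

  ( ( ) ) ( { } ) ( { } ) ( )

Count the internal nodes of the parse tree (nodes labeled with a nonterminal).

[P [Q ( [P [Q ( )]] )] [P [Q ( [P [Q { }]] )] [P [Q ( [P [Q { }]] )] [P [Q ( )]]]]]

14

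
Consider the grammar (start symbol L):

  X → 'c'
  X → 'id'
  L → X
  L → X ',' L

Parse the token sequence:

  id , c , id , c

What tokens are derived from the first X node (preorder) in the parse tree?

[L [X id] , [L [X c] , [L [X id] , [L [X c]]]]]

id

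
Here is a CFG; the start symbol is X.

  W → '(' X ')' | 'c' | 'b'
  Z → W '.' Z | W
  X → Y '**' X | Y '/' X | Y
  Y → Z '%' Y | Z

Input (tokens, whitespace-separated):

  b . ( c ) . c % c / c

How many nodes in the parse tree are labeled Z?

[X [Y [Z [W b] . [Z [W ( [X [Y [Z [W c]]]] )] . [Z [W c]]]] % [Y [Z [W c]]]] / [X [Y [Z [W c]]]]]

6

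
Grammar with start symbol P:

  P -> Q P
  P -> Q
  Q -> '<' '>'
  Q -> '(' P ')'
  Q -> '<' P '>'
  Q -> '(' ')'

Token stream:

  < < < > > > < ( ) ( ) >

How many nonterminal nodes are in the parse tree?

12

[P [Q < [P [Q < [P [Q < >]] >]] >] [P [Q < [P [Q ( )] [P [Q ( )]]] >]]]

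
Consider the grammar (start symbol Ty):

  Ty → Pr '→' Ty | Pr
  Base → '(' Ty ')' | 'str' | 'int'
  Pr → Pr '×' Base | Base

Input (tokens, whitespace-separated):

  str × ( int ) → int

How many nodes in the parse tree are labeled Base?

4

[Ty [Pr [Pr [Base str]] × [Base ( [Ty [Pr [Base int]]] )]] → [Ty [Pr [Base int]]]]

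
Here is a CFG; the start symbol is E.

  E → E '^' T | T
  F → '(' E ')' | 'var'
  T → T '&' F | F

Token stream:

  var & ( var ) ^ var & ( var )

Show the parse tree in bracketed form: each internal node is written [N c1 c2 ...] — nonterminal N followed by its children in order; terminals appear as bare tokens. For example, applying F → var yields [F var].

[E [E [T [T [F var]] & [F ( [E [T [F var]]] )]]] ^ [T [T [F var]] & [F ( [E [T [F var]]] )]]]

E
E ^ T
T ^ T
T & F ^ T
F & F ^ T
var & F ^ T
var & ( E ) ^ T
var & ( T ) ^ T
var & ( F ) ^ T
var & ( var ) ^ T
var & ( var ) ^ T & F
var & ( var ) ^ F & F
var & ( var ) ^ var & F
var & ( var ) ^ var & ( E )
var & ( var ) ^ var & ( T )
var & ( var ) ^ var & ( F )
var & ( var ) ^ var & ( var )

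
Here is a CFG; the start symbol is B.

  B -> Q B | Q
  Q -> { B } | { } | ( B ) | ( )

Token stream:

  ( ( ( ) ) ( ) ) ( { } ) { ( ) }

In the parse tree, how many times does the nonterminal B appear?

8

[B [Q ( [B [Q ( [B [Q ( )]] )] [B [Q ( )]]] )] [B [Q ( [B [Q { }]] )] [B [Q { [B [Q ( )]] }]]]]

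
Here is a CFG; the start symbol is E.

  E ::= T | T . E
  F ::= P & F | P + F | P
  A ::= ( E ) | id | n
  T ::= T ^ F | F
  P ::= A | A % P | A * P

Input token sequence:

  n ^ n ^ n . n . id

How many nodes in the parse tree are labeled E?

[E [T [T [T [F [P [A n]]]] ^ [F [P [A n]]]] ^ [F [P [A n]]]] . [E [T [F [P [A n]]]] . [E [T [F [P [A id]]]]]]]

3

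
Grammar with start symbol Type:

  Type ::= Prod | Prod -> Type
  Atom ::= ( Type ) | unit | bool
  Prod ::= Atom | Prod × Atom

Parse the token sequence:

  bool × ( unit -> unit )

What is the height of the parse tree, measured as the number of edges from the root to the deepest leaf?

7

[Type [Prod [Prod [Atom bool]] × [Atom ( [Type [Prod [Atom unit]] -> [Type [Prod [Atom unit]]]] )]]]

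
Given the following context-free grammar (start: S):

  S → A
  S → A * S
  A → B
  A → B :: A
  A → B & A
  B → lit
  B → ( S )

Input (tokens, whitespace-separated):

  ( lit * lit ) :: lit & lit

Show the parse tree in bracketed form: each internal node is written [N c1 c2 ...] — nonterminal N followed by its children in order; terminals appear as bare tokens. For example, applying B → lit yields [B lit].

[S [A [B ( [S [A [B lit]] * [S [A [B lit]]]] )] :: [A [B lit] & [A [B lit]]]]]

S
A
B :: A
( S ) :: A
( A * S ) :: A
( B * S ) :: A
( lit * S ) :: A
( lit * A ) :: A
( lit * B ) :: A
( lit * lit ) :: A
( lit * lit ) :: B & A
( lit * lit ) :: lit & A
( lit * lit ) :: lit & B
( lit * lit ) :: lit & lit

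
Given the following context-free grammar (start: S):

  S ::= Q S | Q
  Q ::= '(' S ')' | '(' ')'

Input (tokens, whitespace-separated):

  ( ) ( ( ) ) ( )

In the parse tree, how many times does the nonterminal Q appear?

4

[S [Q ( )] [S [Q ( [S [Q ( )]] )] [S [Q ( )]]]]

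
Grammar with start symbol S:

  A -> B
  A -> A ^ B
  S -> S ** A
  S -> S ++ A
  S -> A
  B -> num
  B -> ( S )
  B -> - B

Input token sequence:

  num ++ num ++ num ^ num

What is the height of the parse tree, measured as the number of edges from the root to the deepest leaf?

[S [S [S [A [B num]]] ++ [A [B num]]] ++ [A [A [B num]] ^ [B num]]]

5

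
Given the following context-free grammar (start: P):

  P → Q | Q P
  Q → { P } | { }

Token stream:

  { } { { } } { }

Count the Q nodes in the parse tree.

4

[P [Q { }] [P [Q { [P [Q { }]] }] [P [Q { }]]]]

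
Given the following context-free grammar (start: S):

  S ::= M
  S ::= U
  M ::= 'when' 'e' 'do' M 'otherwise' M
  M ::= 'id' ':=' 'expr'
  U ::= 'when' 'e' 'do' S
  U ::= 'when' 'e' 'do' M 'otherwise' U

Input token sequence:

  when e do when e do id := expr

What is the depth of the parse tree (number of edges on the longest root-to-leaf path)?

[S [U when e do [S [U when e do [S [M id := expr]]]]]]

6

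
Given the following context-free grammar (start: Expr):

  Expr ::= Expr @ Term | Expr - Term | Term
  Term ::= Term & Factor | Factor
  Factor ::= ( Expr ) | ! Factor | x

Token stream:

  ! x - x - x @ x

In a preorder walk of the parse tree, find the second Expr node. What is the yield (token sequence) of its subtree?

! x - x - x

[Expr [Expr [Expr [Expr [Term [Factor ! [Factor x]]]] - [Term [Factor x]]] - [Term [Factor x]]] @ [Term [Factor x]]]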